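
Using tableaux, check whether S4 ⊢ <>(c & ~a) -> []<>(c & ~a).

Not valid

Tableau for the negation ~(<>(c & ~a) -> []<>(c & ~a)):
1. ~(<>(c & ~a) -> []<>(c & ~a)), w0
2. <>(c & ~a), w0
3. ~[]<>(c & ~a), w0
4. c & ~a, w1
5. c, w1
6. ~a, w1
7. ~<>(c & ~a), w2
8. ~(c & ~a), w2
9. a, w2
Accessibility: w0Rw0, w0Rw1, w0Rw2, w1Rw1, w2Rw2
The negation has an open branch (countermodel exists).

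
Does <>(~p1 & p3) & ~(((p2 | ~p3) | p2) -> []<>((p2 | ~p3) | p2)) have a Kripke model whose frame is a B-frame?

1. <>(~p1 & p3) & ~(((p2 | ~p3) | p2) -> []<>((p2 | ~p3) | p2)), 0
2. <>(~p1 & p3), 0
3. ~(((p2 | ~p3) | p2) -> []<>((p2 | ~p3) | p2)), 0
4. (p2 | ~p3) | p2, 0
5. ~[]<>((p2 | ~p3) | p2), 0
6. p2 | ~p3, 0
7. ~p3, 0
8. ~p1 & p3, 1
9. ~p1, 1
10. p3, 1
11. ~<>((p2 | ~p3) | p2), 2
12. ~((p2 | ~p3) | p2), 0
13. ~(p2 | ~p3), 0
14. ~p2, 0
15. p3, 0
Accessibility: 0R0, 0R1, 0R2, 1R0, 1R1, 2R0, 2R2
Branch closes: p3 and ~p3 both at 0.
All branches of the tableau close; one closing branch shown above.

Unsatisfiable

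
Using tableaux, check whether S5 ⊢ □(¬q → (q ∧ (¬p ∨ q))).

Tableau for the negation ¬□(¬q → (q ∧ (¬p ∨ q))):
1. ¬□(¬q → (q ∧ (¬p ∨ q))), u
2. ¬(¬q → (q ∧ (¬p ∨ q))), v
3. ¬q, v
4. ¬(q ∧ (¬p ∨ q)), v
5. ¬(¬p ∨ q), v
6. p, v
Accessibility: uRu, uRv, vRu, vRv
The negation has an open branch (countermodel exists).

Not valid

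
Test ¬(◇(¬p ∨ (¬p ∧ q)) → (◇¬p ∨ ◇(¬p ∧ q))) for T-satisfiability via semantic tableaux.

No, unsatisfiable

1. ¬(◇(¬p ∨ (¬p ∧ q)) → (◇¬p ∨ ◇(¬p ∧ q))), 0
2. ◇(¬p ∨ (¬p ∧ q)), 0
3. ¬(◇¬p ∨ ◇(¬p ∧ q)), 0
4. ¬◇¬p, 0
5. ¬◇(¬p ∧ q), 0
6. p, 0
7. ¬(¬p ∧ q), 0
8. ¬q, 0
9. ¬p ∨ (¬p ∧ q), 1
10. p, 1
11. ¬(¬p ∧ q), 1
12. ¬p ∧ q, 1
13. ¬p, 1
14. q, 1
Accessibility: 0R0, 0R1, 1R1
Branch closes: p and ¬p both at 1.
All branches of the tableau close; one closing branch shown above.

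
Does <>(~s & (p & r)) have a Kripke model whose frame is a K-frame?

1. <>(~s & (p & r)), u
2. ~s & (p & r), v
3. ~s, v
4. p & r, v
5. p, v
6. r, v
Accessibility: uRv

Yes, satisfiable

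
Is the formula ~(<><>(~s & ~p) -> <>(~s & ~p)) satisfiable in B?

Yes, satisfiable

1. ~(<><>(~s & ~p) -> <>(~s & ~p)), 0
2. <><>(~s & ~p), 0
3. ~<>(~s & ~p), 0
4. ~(~s & ~p), 0
5. p, 0
6. <>(~s & ~p), 1
7. ~(~s & ~p), 1
8. p, 1
9. ~s & ~p, 2
10. ~s, 2
11. ~p, 2
Accessibility: 0R0, 0R1, 1R0, 1R1, 1R2, 2R1, 2R2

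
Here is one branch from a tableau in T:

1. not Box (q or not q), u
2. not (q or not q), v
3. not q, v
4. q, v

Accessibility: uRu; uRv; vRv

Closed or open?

Both q and not q appear at v.

Closed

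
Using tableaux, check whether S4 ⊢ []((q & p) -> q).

Tableau for the negation ~[]((q & p) -> q):
1. ~[]((q & p) -> q), w0
2. ~((q & p) -> q), w1
3. q & p, w1
4. ~q, w1
5. q, w1
6. p, w1
Accessibility: w0Rw0, w0Rw1, w1Rw1
Branch closes: q and ~q both at w1.
Every branch of the negation's tableau closes; the branch above is one of them.

Yes, valid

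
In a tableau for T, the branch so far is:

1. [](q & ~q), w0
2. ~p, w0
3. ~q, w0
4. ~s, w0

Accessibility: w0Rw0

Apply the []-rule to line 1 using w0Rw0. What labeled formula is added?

q & ~q, w0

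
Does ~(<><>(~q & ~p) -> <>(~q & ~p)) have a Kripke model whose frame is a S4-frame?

1. ~(<><>(~q & ~p) -> <>(~q & ~p)), w0
2. <><>(~q & ~p), w0
3. ~<>(~q & ~p), w0
4. ~(~q & ~p), w0
5. p, w0
6. <>(~q & ~p), w1
7. ~(~q & ~p), w1
8. p, w1
9. ~q & ~p, w2
10. ~q, w2
11. ~p, w2
12. ~(~q & ~p), w2
13. p, w2
Accessibility: w0Rw0, w0Rw1, w0Rw2, w1Rw1, w1Rw2, w2Rw2
Branch closes: p and ~p both at w2.
Every branch closes; the branch above is one of them.

No, unsatisfiable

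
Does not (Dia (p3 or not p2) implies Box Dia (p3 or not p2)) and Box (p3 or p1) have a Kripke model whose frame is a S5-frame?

1. not (Dia (p3 or not p2) implies Box Dia (p3 or not p2)) and Box (p3 or p1), 0
2. not (Dia (p3 or not p2) implies Box Dia (p3 or not p2)), 0   [and-rule on 1]
3. Box (p3 or p1), 0   [and-rule on 1]
4. Dia (p3 or not p2), 0   [neg-implies-rule on 2]
5. not Box Dia (p3 or not p2), 0   [neg-implies-rule on 2]
6. p3 or p1, 0   [Box-rule on 3 via 0R0]
7. p1, 0   [or-rule on 6 (branches; this branch)]
8. p3 or not p2, 1   [Dia-rule on 4: fresh world 1, 0R1]
9. p3 or p1, 1   [Box-rule on 3 via 0R1]
10. not p2, 1   [or-rule on 8 (branches; this branch)]
11. p1, 1   [or-rule on 9 (branches; this branch)]
12. not Dia (p3 or not p2), 2   [neg-Box-rule on 5: fresh world 2, 0R2]
13. p3 or p1, 2   [Box-rule on 3 via 0R2]
14. not (p3 or not p2), 0   [neg-Dia-rule on 12 via 2R0]
15. not p3, 0   [neg-or-rule on 14]
16. p2, 0   [neg-or-rule on 14]
17. not (p3 or not p2), 1   [neg-Dia-rule on 12 via 2R1]
18. not p3, 1   [neg-or-rule on 17]
19. p2, 1   [neg-or-rule on 17]
Accessibility: 0R0, 0R1, 0R2, 1R0, 1R1, 1R2, 2R0, 2R1, 2R2
Branch closes: p2 and not p2 both at 1.
Every branch closes; the branch above is one of them.

No, unsatisfiable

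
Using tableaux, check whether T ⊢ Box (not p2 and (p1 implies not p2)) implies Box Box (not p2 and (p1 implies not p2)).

Tableau for the negation not (Box (not p2 and (p1 implies not p2)) implies Box Box (not p2 and (p1 implies not p2))):
1. not (Box (not p2 and (p1 implies not p2)) implies Box Box (not p2 and (p1 implies not p2))), w0
2. Box (not p2 and (p1 implies not p2)), w0
3. not Box Box (not p2 and (p1 implies not p2)), w0
4. not p2 and (p1 implies not p2), w0
5. not p2, w0
6. p1 implies not p2, w0
7. not Box (not p2 and (p1 implies not p2)), w1
8. not p2 and (p1 implies not p2), w1
9. not p2, w1
10. p1 implies not p2, w1
11. not (not p2 and (p1 implies not p2)), w2
12. not (p1 implies not p2), w2
13. p1, w2
14. p2, w2
Accessibility: w0Rw0, w0Rw1, w1Rw1, w1Rw2, w2Rw2
The negation has an open branch (countermodel exists).

Not valid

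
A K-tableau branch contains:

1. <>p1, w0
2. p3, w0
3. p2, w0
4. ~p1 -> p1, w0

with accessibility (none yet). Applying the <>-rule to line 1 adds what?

a fresh world w1 with w0Rw1, and p1 at w1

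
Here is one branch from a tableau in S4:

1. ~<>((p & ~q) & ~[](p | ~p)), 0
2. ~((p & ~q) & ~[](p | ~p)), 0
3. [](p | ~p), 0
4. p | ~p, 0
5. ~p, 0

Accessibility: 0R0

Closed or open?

No atom appears with both signs at the same world.

No, open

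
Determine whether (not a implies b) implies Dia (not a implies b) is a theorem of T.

Tableau for the negation not ((not a implies b) implies Dia (not a implies b)):
1. not ((not a implies b) implies Dia (not a implies b)), 0
2. not a implies b, 0   [neg-implies-rule on 1]
3. not Dia (not a implies b), 0   [neg-implies-rule on 1]
4. not (not a implies b), 0   [neg-Dia-rule on 3 via 0R0]
5. not a, 0   [neg-implies-rule on 4]
6. not b, 0   [neg-implies-rule on 4]
7. b, 0   [implies-rule on 2 (branches; this branch)]
Accessibility: 0R0
Branch closes: b and not b both at 0.
Every branch of the negation's tableau closes; the branch above is one of them.

Valid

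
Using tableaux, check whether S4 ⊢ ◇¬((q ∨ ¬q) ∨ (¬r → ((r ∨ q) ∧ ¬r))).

Tableau for the negation ¬◇¬((q ∨ ¬q) ∨ (¬r → ((r ∨ q) ∧ ¬r))):
1. ¬◇¬((q ∨ ¬q) ∨ (¬r → ((r ∨ q) ∧ ¬r))), w0
2. (q ∨ ¬q) ∨ (¬r → ((r ∨ q) ∧ ¬r)), w0   [¬◇-rule on 1 via w0Rw0]
3. ¬r → ((r ∨ q) ∧ ¬r), w0   [∨-rule on 2 (branches; this branch)]
4. (r ∨ q) ∧ ¬r, w0   [→-rule on 3 (branches; this branch)]
5. r ∨ q, w0   [∧-rule on 4]
6. ¬r, w0   [∧-rule on 4]
7. q, w0   [∨-rule on 5 (branches; this branch)]
Accessibility: w0Rw0
The negation has an open branch (countermodel exists).

Invalid (countermodel exists)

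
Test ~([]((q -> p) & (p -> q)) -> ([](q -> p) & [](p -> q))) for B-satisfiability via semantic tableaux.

1. ~([]((q -> p) & (p -> q)) -> ([](q -> p) & [](p -> q))), w0
2. []((q -> p) & (p -> q)), w0   [~->-rule on 1]
3. ~([](q -> p) & [](p -> q)), w0   [~->-rule on 1]
4. (q -> p) & (p -> q), w0   [[]-rule on 2 via w0Rw0]
5. q -> p, w0   [&-rule on 4]
6. p -> q, w0   [&-rule on 4]
7. ~[](p -> q), w0   [~&-rule on 3 (branches; this branch)]
8. p, w0   [->-rule on 5 (branches; this branch)]
9. q, w0   [->-rule on 6 (branches; this branch)]
10. ~(p -> q), w1   [~[]-rule on 7: fresh world w1, w0Rw1]
11. p, w1   [~->-rule on 10]
12. ~q, w1   [~->-rule on 10]
13. (q -> p) & (p -> q), w1   [[]-rule on 2 via w0Rw1]
14. q -> p, w1   [&-rule on 13]
15. p -> q, w1   [&-rule on 13]
16. q, w1   [->-rule on 15 (branches; this branch)]
Accessibility: w0Rw0, w0Rw1, w1Rw0, w1Rw1
Branch closes: q and ~q both at w1.
Every branch closes; the branch above is one of them.

Unsatisfiable (every branch closes)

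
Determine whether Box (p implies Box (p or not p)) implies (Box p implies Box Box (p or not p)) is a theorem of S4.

Tableau for the negation not (Box (p implies Box (p or not p)) implies (Box p implies Box Box (p or not p))):
1. not (Box (p implies Box (p or not p)) implies (Box p implies Box Box (p or not p))), u
2. Box (p implies Box (p or not p)), u
3. not (Box p implies Box Box (p or not p)), u
4. Box p, u
5. not Box Box (p or not p), u
6. p implies Box (p or not p), u
7. p, u
8. Box (p or not p), u
9. p or not p, u
10. not Box (p or not p), v
11. p implies Box (p or not p), v
12. p, v
13. p or not p, v
14. Box (p or not p), v
15. not (p or not p), w
16. not p, w
17. p, w
Accessibility: uRu, uRv, uRw, vRv, vRw, wRw
Branch closes: p and not p both at w.
Every branch of the negation's tableau closes; the branch above is one of them.

Valid in S4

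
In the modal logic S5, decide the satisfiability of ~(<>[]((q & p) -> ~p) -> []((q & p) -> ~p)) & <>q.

1. ~(<>[]((q & p) -> ~p) -> []((q & p) -> ~p)) & <>q, 0
2. ~(<>[]((q & p) -> ~p) -> []((q & p) -> ~p)), 0   [&-rule on 1]
3. <>q, 0   [&-rule on 1]
4. <>[]((q & p) -> ~p), 0   [~->-rule on 2]
5. ~[]((q & p) -> ~p), 0   [~->-rule on 2]
6. q, 1   [<>-rule on 3: fresh world 1, 0R1]
7. []((q & p) -> ~p), 2   [<>-rule on 4: fresh world 2, 0R2]
8. (q & p) -> ~p, 0   [[]-rule on 7 via 2R0]
9. (q & p) -> ~p, 1   [[]-rule on 7 via 2R1]
10. (q & p) -> ~p, 2   [[]-rule on 7 via 2R2]
11. ~(q & p), 0   [->-rule on 8 (branches; this branch)]
12. ~(q & p), 1   [->-rule on 9 (branches; this branch)]
13. ~(q & p), 2   [->-rule on 10 (branches; this branch)]
14. ~p, 0   [~&-rule on 11 (branches; this branch)]
15. ~p, 1   [~&-rule on 12 (branches; this branch)]
16. ~p, 2   [~&-rule on 13 (branches; this branch)]
17. ~((q & p) -> ~p), 3   [~[]-rule on 5: fresh world 3, 0R3]
18. q & p, 3   [~->-rule on 17]
19. p, 3   [~->-rule on 17]
20. q, 3   [&-rule on 18]
21. (q & p) -> ~p, 3   [[]-rule on 7 via 2R3]
22. ~(q & p), 3   [->-rule on 21 (branches; this branch)]
23. ~p, 3   [~&-rule on 22 (branches; this branch)]
Accessibility: 0R0, 0R1, 0R2, 0R3, 1R0, 1R1, 1R2, 1R3, 2R0, 2R1, 2R2, 2R3, 3R0, 3R1, 3R2, 3R3
Branch closes: p and ~p both at 3.
(One branch shown.) All branches close.

Unsatisfiable (every branch closes)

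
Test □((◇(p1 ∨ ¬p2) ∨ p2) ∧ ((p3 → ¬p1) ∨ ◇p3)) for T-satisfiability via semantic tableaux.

Satisfiable (open branch found)

1. □((◇(p1 ∨ ¬p2) ∨ p2) ∧ ((p3 → ¬p1) ∨ ◇p3)), 0
2. (◇(p1 ∨ ¬p2) ∨ p2) ∧ ((p3 → ¬p1) ∨ ◇p3), 0
3. ◇(p1 ∨ ¬p2) ∨ p2, 0
4. (p3 → ¬p1) ∨ ◇p3, 0
5. p2, 0
6. ◇p3, 0
7. p3, 1
8. (◇(p1 ∨ ¬p2) ∨ p2) ∧ ((p3 → ¬p1) ∨ ◇p3), 1
9. ◇(p1 ∨ ¬p2) ∨ p2, 1
10. (p3 → ¬p1) ∨ ◇p3, 1
11. p2, 1
12. ◇p3, 1
13. p3, 2
Accessibility: 0R0, 0R1, 1R1, 1R2, 2R2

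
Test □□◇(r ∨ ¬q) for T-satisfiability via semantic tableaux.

1. □□◇(r ∨ ¬q), u
2. □◇(r ∨ ¬q), u
3. ◇(r ∨ ¬q), u
4. r ∨ ¬q, v
5. □◇(r ∨ ¬q), v
6. ◇(r ∨ ¬q), v
7. ¬q, v
8. r ∨ ¬q, w
9. ◇(r ∨ ¬q), w
10. ¬q, w
11. r ∨ ¬q, x
12. ¬q, x
Accessibility: uRu, uRv, vRv, vRw, wRw, wRx, xRx

Satisfiable (open branch found)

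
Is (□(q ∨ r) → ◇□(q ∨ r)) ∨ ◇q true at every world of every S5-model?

Tableau for the negation ¬((□(q ∨ r) → ◇□(q ∨ r)) ∨ ◇q):
1. ¬((□(q ∨ r) → ◇□(q ∨ r)) ∨ ◇q), u
2. ¬(□(q ∨ r) → ◇□(q ∨ r)), u   [¬∨-rule on 1]
3. ¬◇q, u   [¬∨-rule on 1]
4. □(q ∨ r), u   [¬→-rule on 2]
5. ¬◇□(q ∨ r), u   [¬→-rule on 2]
6. ¬q, u   [¬◇-rule on 3 via uRu]
7. q ∨ r, u   [□-rule on 4 via uRu]
8. ¬□(q ∨ r), u   [¬◇-rule on 5 via uRu]
9. r, u   [∨-rule on 7 (branches; this branch)]
10. ¬(q ∨ r), v   [¬□-rule on 8: fresh world v, uRv]
11. ¬q, v   [¬∨-rule on 10]
12. ¬r, v   [¬∨-rule on 10]
13. q ∨ r, v   [□-rule on 4 via uRv]
14. ¬□(q ∨ r), v   [¬◇-rule on 5 via uRv]
15. r, v   [∨-rule on 13 (branches; this branch)]
Accessibility: uRu, uRv, vRu, vRv
Branch closes: r and ¬r both at v.
All branches of the negation close; one closing branch shown above.

Valid in S5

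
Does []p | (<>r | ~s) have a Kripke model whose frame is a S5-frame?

Satisfiable

1. []p | (<>r | ~s), w0
2. <>r | ~s, w0   [|-rule on 1 (branches; this branch)]
3. ~s, w0   [|-rule on 2 (branches; this branch)]
Accessibility: w0Rw0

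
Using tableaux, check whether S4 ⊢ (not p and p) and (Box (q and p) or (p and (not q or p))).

Not valid

Tableau for the negation not ((not p and p) and (Box (q and p) or (p and (not q or p)))):
1. not ((not p and p) and (Box (q and p) or (p and (not q or p)))), w0
2. not (Box (q and p) or (p and (not q or p))), w0   [neg-and-rule on 1 (branches; this branch)]
3. not Box (q and p), w0   [neg-or-rule on 2]
4. not (p and (not q or p)), w0   [neg-or-rule on 2]
5. not (not q or p), w0   [neg-and-rule on 4 (branches; this branch)]
6. q, w0   [neg-or-rule on 5]
7. not p, w0   [neg-or-rule on 5]
8. not (q and p), w1   [neg-Box-rule on 3: fresh world w1, w0Rw1]
9. not p, w1   [neg-and-rule on 8 (branches; this branch)]
Accessibility: w0Rw0, w0Rw1, w1Rw1
The negation has an open branch (countermodel exists).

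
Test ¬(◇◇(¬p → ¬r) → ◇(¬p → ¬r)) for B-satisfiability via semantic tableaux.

Satisfiable (open branch found)

1. ¬(◇◇(¬p → ¬r) → ◇(¬p → ¬r)), 0
2. ◇◇(¬p → ¬r), 0
3. ¬◇(¬p → ¬r), 0
4. ¬(¬p → ¬r), 0
5. ¬p, 0
6. r, 0
7. ◇(¬p → ¬r), 1
8. ¬(¬p → ¬r), 1
9. ¬p, 1
10. r, 1
11. ¬p → ¬r, 2
12. ¬r, 2
Accessibility: 0R0, 0R1, 1R0, 1R1, 1R2, 2R1, 2R2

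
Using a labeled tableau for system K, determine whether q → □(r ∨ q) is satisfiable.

1. q → □(r ∨ q), u
2. □(r ∨ q), u

Satisfiable (open branch found)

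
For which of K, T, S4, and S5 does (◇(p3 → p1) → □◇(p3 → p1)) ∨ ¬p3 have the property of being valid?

S5

S5-tableau for the negation ¬((◇(p3 → p1) → □◇(p3 → p1)) ∨ ¬p3):
1. ¬((◇(p3 → p1) → □◇(p3 → p1)) ∨ ¬p3), u
2. ¬(◇(p3 → p1) → □◇(p3 → p1)), u
3. p3, u
4. ◇(p3 → p1), u
5. ¬□◇(p3 → p1), u
6. p3 → p1, v
7. p1, v
8. ¬◇(p3 → p1), w
9. ¬(p3 → p1), u
10. ¬p1, u
11. ¬(p3 → p1), v
12. p3, v
13. ¬p1, v
Accessibility: uRu, uRv, uRw, vRu, vRv, vRw, wRu, wRv, wRw
Branch closes: p1 and ¬p1 both at v.
Every branch closes (one shown): valid in S5.
S4-tableau for the negation ¬((◇(p3 → p1) → □◇(p3 → p1)) ∨ ¬p3):
1. ¬((◇(p3 → p1) → □◇(p3 → p1)) ∨ ¬p3), u
2. ¬(◇(p3 → p1) → □◇(p3 → p1)), u
3. p3, u
4. ◇(p3 → p1), u
5. ¬□◇(p3 → p1), u
6. p3 → p1, v
7. p1, v
8. ¬◇(p3 → p1), w
9. ¬(p3 → p1), w
10. p3, w
11. ¬p1, w
Accessibility: uRu, uRv, uRw, vRv, wRw
Complete open branch: countermodel on an S4-frame, so not valid in S4, nor in K, T (the same frame is also a K-frame and a T-frame).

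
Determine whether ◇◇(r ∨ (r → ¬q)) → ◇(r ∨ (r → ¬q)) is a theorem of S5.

Valid

Tableau for the negation ¬(◇◇(r ∨ (r → ¬q)) → ◇(r ∨ (r → ¬q))):
1. ¬(◇◇(r ∨ (r → ¬q)) → ◇(r ∨ (r → ¬q))), 0
2. ◇◇(r ∨ (r → ¬q)), 0   [¬→-rule on 1]
3. ¬◇(r ∨ (r → ¬q)), 0   [¬→-rule on 1]
4. ¬(r ∨ (r → ¬q)), 0   [¬◇-rule on 3 via 0R0]
5. ¬r, 0   [¬∨-rule on 4]
6. ¬(r → ¬q), 0   [¬∨-rule on 4]
7. r, 0   [¬→-rule on 6]
8. q, 0   [¬→-rule on 6]
Accessibility: 0R0
Branch closes: r and ¬r both at 0.
Every branch of the negation's tableau closes; the branch above is one of them.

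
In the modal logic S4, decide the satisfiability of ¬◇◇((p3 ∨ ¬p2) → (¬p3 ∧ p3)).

Satisfiable (open branch found)

1. ¬◇◇((p3 ∨ ¬p2) → (¬p3 ∧ p3)), u
2. ¬◇((p3 ∨ ¬p2) → (¬p3 ∧ p3)), u
3. ¬((p3 ∨ ¬p2) → (¬p3 ∧ p3)), u
4. p3 ∨ ¬p2, u
5. ¬(¬p3 ∧ p3), u
6. ¬p2, u
7. ¬p3, u
Accessibility: uRu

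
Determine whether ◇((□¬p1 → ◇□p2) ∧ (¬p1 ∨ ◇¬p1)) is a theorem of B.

Tableau for the negation ¬◇((□¬p1 → ◇□p2) ∧ (¬p1 ∨ ◇¬p1)):
1. ¬◇((□¬p1 → ◇□p2) ∧ (¬p1 ∨ ◇¬p1)), u
2. ¬((□¬p1 → ◇□p2) ∧ (¬p1 ∨ ◇¬p1)), u
3. ¬(¬p1 ∨ ◇¬p1), u
4. p1, u
5. ¬◇¬p1, u
Accessibility: uRu
The negation has an open branch (countermodel exists).

No, not valid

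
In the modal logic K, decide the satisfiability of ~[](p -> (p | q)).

1. ~[](p -> (p | q)), w0
2. ~(p -> (p | q)), w1
3. p, w1
4. ~(p | q), w1
5. ~p, w1
6. ~q, w1
Accessibility: w0Rw1
Branch closes: p and ~p both at w1.
(One branch shown.) All branches close.

No, unsatisfiable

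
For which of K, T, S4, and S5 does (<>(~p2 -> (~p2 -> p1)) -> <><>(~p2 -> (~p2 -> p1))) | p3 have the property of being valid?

T, S4, S5

K-tableau for the negation ~((<>(~p2 -> (~p2 -> p1)) -> <><>(~p2 -> (~p2 -> p1))) | p3):
1. ~((<>(~p2 -> (~p2 -> p1)) -> <><>(~p2 -> (~p2 -> p1))) | p3), u
2. ~(<>(~p2 -> (~p2 -> p1)) -> <><>(~p2 -> (~p2 -> p1))), u
3. ~p3, u
4. <>(~p2 -> (~p2 -> p1)), u
5. ~<><>(~p2 -> (~p2 -> p1)), u
6. ~p2 -> (~p2 -> p1), v
7. ~<>(~p2 -> (~p2 -> p1)), v
8. ~p2 -> p1, v
9. p1, v
Accessibility: uRv
Complete open branch: countermodel on a K-frame, so not valid in K.
T-tableau for the negation ~((<>(~p2 -> (~p2 -> p1)) -> <><>(~p2 -> (~p2 -> p1))) | p3):
1. ~((<>(~p2 -> (~p2 -> p1)) -> <><>(~p2 -> (~p2 -> p1))) | p3), u
2. ~(<>(~p2 -> (~p2 -> p1)) -> <><>(~p2 -> (~p2 -> p1))), u
3. ~p3, u
4. <>(~p2 -> (~p2 -> p1)), u
5. ~<><>(~p2 -> (~p2 -> p1)), u
6. ~<>(~p2 -> (~p2 -> p1)), u
7. ~(~p2 -> (~p2 -> p1)), u
8. ~p2, u
9. ~(~p2 -> p1), u
10. ~p1, u
11. ~p2 -> (~p2 -> p1), v
12. ~<>(~p2 -> (~p2 -> p1)), v
13. ~(~p2 -> (~p2 -> p1)), v
14. ~p2, v
15. ~(~p2 -> p1), v
16. ~p1, v
17. ~p2 -> p1, v
18. p1, v
Accessibility: uRu, uRv, vRv
Branch closes: p1 and ~p1 both at v.
Every branch closes (one shown): valid in T, hence also in S4, S5 (every theorem of T is a theorem of S4 and S5).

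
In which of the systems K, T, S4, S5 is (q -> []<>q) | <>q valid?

K-tableau for the negation ~((q -> []<>q) | <>q):
1. ~((q -> []<>q) | <>q), 0
2. ~(q -> []<>q), 0
3. ~<>q, 0
4. q, 0
5. ~[]<>q, 0
6. ~<>q, 1
7. ~q, 1
Accessibility: 0R1
Complete open branch: countermodel on a K-frame, so not valid in K.
T-tableau for the negation ~((q -> []<>q) | <>q):
1. ~((q -> []<>q) | <>q), 0
2. ~(q -> []<>q), 0
3. ~<>q, 0
4. q, 0
5. ~[]<>q, 0
6. ~q, 0
Accessibility: 0R0
Branch closes: q and ~q both at 0.
Every branch closes (one shown): valid in T, hence also in S4, S5 (every theorem of T is a theorem of S4 and S5).

T, S4, S5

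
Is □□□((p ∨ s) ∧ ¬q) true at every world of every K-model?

No, not valid

Tableau for the negation ¬□□□((p ∨ s) ∧ ¬q):
1. ¬□□□((p ∨ s) ∧ ¬q), 0
2. ¬□□((p ∨ s) ∧ ¬q), 1   [¬□-rule on 1: fresh world 1, 0R1]
3. ¬□((p ∨ s) ∧ ¬q), 2   [¬□-rule on 2: fresh world 2, 1R2]
4. ¬((p ∨ s) ∧ ¬q), 3   [¬□-rule on 3: fresh world 3, 2R3]
5. q, 3   [¬∧-rule on 4 (branches; this branch)]
Accessibility: 0R1, 1R2, 2R3
The negation has an open branch (countermodel exists).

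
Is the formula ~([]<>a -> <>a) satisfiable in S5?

Unsatisfiable (every branch closes)

1. ~([]<>a -> <>a), w0
2. []<>a, w0
3. ~<>a, w0
4. <>a, w0
5. ~a, w0
6. a, w1
7. <>a, w1
8. ~a, w1
Accessibility: w0Rw0, w0Rw1, w1Rw0, w1Rw1
Branch closes: a and ~a both at w1.
(One branch shown.) All branches close.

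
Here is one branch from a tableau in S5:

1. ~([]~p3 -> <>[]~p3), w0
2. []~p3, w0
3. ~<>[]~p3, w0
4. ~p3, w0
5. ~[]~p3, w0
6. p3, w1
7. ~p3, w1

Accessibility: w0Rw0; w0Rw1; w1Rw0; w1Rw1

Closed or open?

Both p3 and ~p3 appear at w1.

Yes, closed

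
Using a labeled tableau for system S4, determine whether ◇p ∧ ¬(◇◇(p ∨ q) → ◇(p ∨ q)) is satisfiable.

1. ◇p ∧ ¬(◇◇(p ∨ q) → ◇(p ∨ q)), w0
2. ◇p, w0
3. ¬(◇◇(p ∨ q) → ◇(p ∨ q)), w0
4. ◇◇(p ∨ q), w0
5. ¬◇(p ∨ q), w0
6. ¬(p ∨ q), w0
7. ¬p, w0
8. ¬q, w0
9. p, w1
10. ¬(p ∨ q), w1
11. ¬p, w1
12. ¬q, w1
Accessibility: w0Rw0, w0Rw1, w1Rw1
Branch closes: p and ¬p both at w1.
Every branch closes; the branch above is one of them.

Unsatisfiable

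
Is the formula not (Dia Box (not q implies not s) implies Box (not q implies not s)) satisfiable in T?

Satisfiable (open branch found)

1. not (Dia Box (not q implies not s) implies Box (not q implies not s)), w0
2. Dia Box (not q implies not s), w0
3. not Box (not q implies not s), w0
4. Box (not q implies not s), w1
5. not q implies not s, w1
6. not s, w1
7. not (not q implies not s), w2
8. not q, w2
9. s, w2
Accessibility: w0Rw0, w0Rw1, w0Rw2, w1Rw1, w2Rw2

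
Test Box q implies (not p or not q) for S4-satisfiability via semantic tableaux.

Yes, satisfiable

1. Box q implies (not p or not q), u
2. not p or not q, u   [implies-rule on 1 (branches; this branch)]
3. not q, u   [or-rule on 2 (branches; this branch)]
Accessibility: uRu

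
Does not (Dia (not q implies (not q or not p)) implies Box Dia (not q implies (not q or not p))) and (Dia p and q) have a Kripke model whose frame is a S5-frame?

Unsatisfiable

1. not (Dia (not q implies (not q or not p)) implies Box Dia (not q implies (not q or not p))) and (Dia p and q), 0
2. not (Dia (not q implies (not q or not p)) implies Box Dia (not q implies (not q or not p))), 0   [and-rule on 1]
3. Dia p and q, 0   [and-rule on 1]
4. Dia (not q implies (not q or not p)), 0   [neg-implies-rule on 2]
5. not Box Dia (not q implies (not q or not p)), 0   [neg-implies-rule on 2]
6. Dia p, 0   [and-rule on 3]
7. q, 0   [and-rule on 3]
8. not q implies (not q or not p), 1   [Dia-rule on 4: fresh world 1, 0R1]
9. not q or not p, 1   [implies-rule on 8 (branches; this branch)]
10. not p, 1   [or-rule on 9 (branches; this branch)]
11. not Dia (not q implies (not q or not p)), 2   [neg-Box-rule on 5: fresh world 2, 0R2]
12. not (not q implies (not q or not p)), 0   [neg-Dia-rule on 11 via 2R0]
13. not q, 0   [neg-implies-rule on 12]
14. not (not q or not p), 0   [neg-implies-rule on 12]
Accessibility: 0R0, 0R1, 0R2, 1R0, 1R1, 1R2, 2R0, 2R1, 2R2
Branch closes: q and not q both at 0.
Every branch closes; the branch above is one of them.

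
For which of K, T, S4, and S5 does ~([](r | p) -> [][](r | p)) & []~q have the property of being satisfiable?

K, T

S4-tableau for the formula:
1. ~([](r | p) -> [][](r | p)) & []~q, w0
2. ~([](r | p) -> [][](r | p)), w0
3. []~q, w0
4. [](r | p), w0
5. ~[][](r | p), w0
6. ~q, w0
7. r | p, w0
8. p, w0
9. ~[](r | p), w1
10. ~q, w1
11. r | p, w1
12. p, w1
13. ~(r | p), w2
14. ~r, w2
15. ~p, w2
16. ~q, w2
17. r | p, w2
18. p, w2
Accessibility: w0Rw0, w0Rw1, w0Rw2, w1Rw1, w1Rw2, w2Rw2
Branch closes: p and ~p both at w2.
Every branch closes (one shown): unsatisfiable in S4, hence also in S5 (every S5-frame is an S4-frame).
T-tableau for the formula:
1. ~([](r | p) -> [][](r | p)) & []~q, w0
2. ~([](r | p) -> [][](r | p)), w0
3. []~q, w0
4. [](r | p), w0
5. ~[][](r | p), w0
6. ~q, w0
7. r | p, w0
8. p, w0
9. ~[](r | p), w1
10. ~q, w1
11. r | p, w1
12. p, w1
13. ~(r | p), w2
14. ~r, w2
15. ~p, w2
Accessibility: w0Rw0, w0Rw1, w1Rw1, w1Rw2, w2Rw2
Complete open branch: satisfiable in T, hence also in K (this T-model is also a K-model).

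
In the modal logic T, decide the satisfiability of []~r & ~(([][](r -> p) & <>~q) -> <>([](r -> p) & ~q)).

Unsatisfiable

1. []~r & ~(([][](r -> p) & <>~q) -> <>([](r -> p) & ~q)), 0
2. []~r, 0   [&-rule on 1]
3. ~(([][](r -> p) & <>~q) -> <>([](r -> p) & ~q)), 0   [&-rule on 1]
4. [][](r -> p) & <>~q, 0   [~->-rule on 3]
5. ~<>([](r -> p) & ~q), 0   [~->-rule on 3]
6. [][](r -> p), 0   [&-rule on 4]
7. <>~q, 0   [&-rule on 4]
8. ~r, 0   [[]-rule on 2 via 0R0]
9. ~([](r -> p) & ~q), 0   [~<>-rule on 5 via 0R0]
10. [](r -> p), 0   [[]-rule on 6 via 0R0]
11. r -> p, 0   [[]-rule on 10 via 0R0]
12. q, 0   [~&-rule on 9 (branches; this branch)]
13. p, 0   [->-rule on 11 (branches; this branch)]
14. ~q, 1   [<>-rule on 7: fresh world 1, 0R1]
15. ~r, 1   [[]-rule on 2 via 0R1]
16. ~([](r -> p) & ~q), 1   [~<>-rule on 5 via 0R1]
17. [](r -> p), 1   [[]-rule on 6 via 0R1]
18. r -> p, 1   [[]-rule on 10 via 0R1]
19. ~[](r -> p), 1   [~&-rule on 16 (branches; this branch)]
20. p, 1   [->-rule on 18 (branches; this branch)]
21. ~(r -> p), 2   [~[]-rule on 19: fresh world 2, 1R2]
22. r, 2   [~->-rule on 21]
23. ~p, 2   [~->-rule on 21]
24. r -> p, 2   [[]-rule on 17 via 1R2]
25. p, 2   [->-rule on 24 (branches; this branch)]
Accessibility: 0R0, 0R1, 1R1, 1R2, 2R2
Branch closes: p and ~p both at 2.
(One branch shown.) All branches close.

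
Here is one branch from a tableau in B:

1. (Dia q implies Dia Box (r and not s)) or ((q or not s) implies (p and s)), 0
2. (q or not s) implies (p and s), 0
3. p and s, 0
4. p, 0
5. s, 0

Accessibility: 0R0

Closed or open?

No atom appears with both signs at the same world.

No, open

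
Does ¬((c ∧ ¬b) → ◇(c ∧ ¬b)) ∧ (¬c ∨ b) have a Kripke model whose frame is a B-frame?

1. ¬((c ∧ ¬b) → ◇(c ∧ ¬b)) ∧ (¬c ∨ b), u
2. ¬((c ∧ ¬b) → ◇(c ∧ ¬b)), u
3. ¬c ∨ b, u
4. c ∧ ¬b, u
5. ¬◇(c ∧ ¬b), u
6. c, u
7. ¬b, u
8. ¬(c ∧ ¬b), u
9. b, u
Accessibility: uRu
Branch closes: b and ¬b both at u.
Every branch closes; the branch above is one of them.

Unsatisfiable (every branch closes)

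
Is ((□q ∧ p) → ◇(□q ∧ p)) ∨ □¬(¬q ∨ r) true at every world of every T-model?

Valid

Tableau for the negation ¬(((□q ∧ p) → ◇(□q ∧ p)) ∨ □¬(¬q ∨ r)):
1. ¬(((□q ∧ p) → ◇(□q ∧ p)) ∨ □¬(¬q ∨ r)), 0
2. ¬((□q ∧ p) → ◇(□q ∧ p)), 0
3. ¬□¬(¬q ∨ r), 0
4. □q ∧ p, 0
5. ¬◇(□q ∧ p), 0
6. □q, 0
7. p, 0
8. ¬(□q ∧ p), 0
9. q, 0
10. ¬□q, 0
11. ¬q ∨ r, 1
12. ¬(□q ∧ p), 1
13. q, 1
14. r, 1
15. ¬p, 1
16. ¬q, 2
17. ¬(□q ∧ p), 2
18. q, 2
Accessibility: 0R0, 0R1, 0R2, 1R1, 2R2
Branch closes: q and ¬q both at 2.
All branches of the negation close; one closing branch shown above.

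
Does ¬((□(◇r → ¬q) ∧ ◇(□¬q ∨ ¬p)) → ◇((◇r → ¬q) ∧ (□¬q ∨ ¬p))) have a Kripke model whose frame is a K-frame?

1. ¬((□(◇r → ¬q) ∧ ◇(□¬q ∨ ¬p)) → ◇((◇r → ¬q) ∧ (□¬q ∨ ¬p))), 0
2. □(◇r → ¬q) ∧ ◇(□¬q ∨ ¬p), 0
3. ¬◇((◇r → ¬q) ∧ (□¬q ∨ ¬p)), 0
4. □(◇r → ¬q), 0
5. ◇(□¬q ∨ ¬p), 0
6. □¬q ∨ ¬p, 1
7. ¬((◇r → ¬q) ∧ (□¬q ∨ ¬p)), 1
8. ◇r → ¬q, 1
9. □¬q, 1
10. ¬(◇r → ¬q), 1
11. ◇r, 1
12. q, 1
13. ¬◇r, 1
14. r, 2
15. ¬q, 2
16. ¬r, 2
Accessibility: 0R1, 1R2
Branch closes: r and ¬r both at 2.
(One branch shown.) All branches close.

Unsatisfiable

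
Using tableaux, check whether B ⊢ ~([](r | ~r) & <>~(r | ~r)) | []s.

Yes, valid

Tableau for the negation ~(~([](r | ~r) & <>~(r | ~r)) | []s):
1. ~(~([](r | ~r) & <>~(r | ~r)) | []s), w0
2. [](r | ~r) & <>~(r | ~r), w0   [~|-rule on 1]
3. ~[]s, w0   [~|-rule on 1]
4. [](r | ~r), w0   [&-rule on 2]
5. <>~(r | ~r), w0   [&-rule on 2]
6. r | ~r, w0   [[]-rule on 4 via w0Rw0]
7. ~r, w0   [|-rule on 6 (branches; this branch)]
8. ~s, w1   [~[]-rule on 3: fresh world w1, w0Rw1]
9. r | ~r, w1   [[]-rule on 4 via w0Rw1]
10. ~r, w1   [|-rule on 9 (branches; this branch)]
11. ~(r | ~r), w2   [<>-rule on 5: fresh world w2, w0Rw2]
12. ~r, w2   [~|-rule on 11]
13. r, w2   [~|-rule on 11]
Accessibility: w0Rw0, w0Rw1, w0Rw2, w1Rw0, w1Rw1, w2Rw0, w2Rw2
Branch closes: r and ~r both at w2.
All branches of the negation close; one closing branch shown above.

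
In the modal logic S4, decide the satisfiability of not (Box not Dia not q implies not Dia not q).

1. not (Box not Dia not q implies not Dia not q), 0
2. Box not Dia not q, 0   [neg-implies-rule on 1]
3. Dia not q, 0   [neg-implies-rule on 1]
4. not Dia not q, 0   [Box-rule on 2 via 0R0]
5. q, 0   [neg-Dia-rule on 4 via 0R0]
6. not q, 1   [Dia-rule on 3: fresh world 1, 0R1]
7. not Dia not q, 1   [Box-rule on 2 via 0R1]
8. q, 1   [neg-Dia-rule on 4 via 0R1]
Accessibility: 0R0, 0R1, 1R1
Branch closes: q and not q both at 1.
Every branch closes; the branch above is one of them.

Unsatisfiable (every branch closes)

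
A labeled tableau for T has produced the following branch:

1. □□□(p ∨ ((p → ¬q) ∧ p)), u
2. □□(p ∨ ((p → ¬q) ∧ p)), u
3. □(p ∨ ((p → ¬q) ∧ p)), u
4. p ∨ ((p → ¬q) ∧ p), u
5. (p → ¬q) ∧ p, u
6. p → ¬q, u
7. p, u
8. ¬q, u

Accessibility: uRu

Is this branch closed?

Not closed

There is no literal clash: for every atom and world, at most one sign appears.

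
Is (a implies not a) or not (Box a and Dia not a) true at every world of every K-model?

Yes, valid

Tableau for the negation not ((a implies not a) or not (Box a and Dia not a)):
1. not ((a implies not a) or not (Box a and Dia not a)), u
2. not (a implies not a), u
3. Box a and Dia not a, u
4. a, u
5. Box a, u
6. Dia not a, u
7. not a, v
8. a, v
Accessibility: uRv
Branch closes: a and not a both at v.
Every branch of the negation's tableau closes; the branch above is one of them.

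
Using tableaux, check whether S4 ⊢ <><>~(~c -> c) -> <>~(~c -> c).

Tableau for the negation ~(<><>~(~c -> c) -> <>~(~c -> c)):
1. ~(<><>~(~c -> c) -> <>~(~c -> c)), 0
2. <><>~(~c -> c), 0   [~->-rule on 1]
3. ~<>~(~c -> c), 0   [~->-rule on 1]
4. ~c -> c, 0   [~<>-rule on 3 via 0R0]
5. c, 0   [->-rule on 4 (branches; this branch)]
6. <>~(~c -> c), 1   [<>-rule on 2: fresh world 1, 0R1]
7. ~c -> c, 1   [~<>-rule on 3 via 0R1]
8. c, 1   [->-rule on 7 (branches; this branch)]
9. ~(~c -> c), 2   [<>-rule on 6: fresh world 2, 1R2]
10. ~c, 2   [~->-rule on 9]
11. ~c -> c, 2   [~<>-rule on 3 via 0R2]
12. c, 2   [->-rule on 11 (branches; this branch)]
Accessibility: 0R0, 0R1, 0R2, 1R1, 1R2, 2R2
Branch closes: c and ~c both at 2.
Every branch of the negation's tableau closes; the branch above is one of them.

Valid in S4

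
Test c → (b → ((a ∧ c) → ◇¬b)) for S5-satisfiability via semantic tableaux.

Yes, satisfiable

1. c → (b → ((a ∧ c) → ◇¬b)), 0
2. b → ((a ∧ c) → ◇¬b), 0   [→-rule on 1 (branches; this branch)]
3. (a ∧ c) → ◇¬b, 0   [→-rule on 2 (branches; this branch)]
4. ◇¬b, 0   [→-rule on 3 (branches; this branch)]
5. ¬b, 1   [◇-rule on 4: fresh world 1, 0R1]
Accessibility: 0R0, 0R1, 1R0, 1R1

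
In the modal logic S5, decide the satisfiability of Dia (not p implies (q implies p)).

Satisfiable

1. Dia (not p implies (q implies p)), 0
2. not p implies (q implies p), 1
3. q implies p, 1
4. p, 1
Accessibility: 0R0, 0R1, 1R0, 1R1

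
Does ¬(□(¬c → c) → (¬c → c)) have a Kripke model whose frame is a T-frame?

1. ¬(□(¬c → c) → (¬c → c)), u
2. □(¬c → c), u
3. ¬(¬c → c), u
4. ¬c, u
5. ¬c → c, u
6. c, u
Accessibility: uRu
Branch closes: c and ¬c both at u.
Every branch closes; the branch above is one of them.

Unsatisfiable (every branch closes)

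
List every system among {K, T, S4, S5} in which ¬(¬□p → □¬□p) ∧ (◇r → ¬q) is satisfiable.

K, T, S4

S4-tableau for the formula:
1. ¬(¬□p → □¬□p) ∧ (◇r → ¬q), 0
2. ¬(¬□p → □¬□p), 0
3. ◇r → ¬q, 0
4. ¬□p, 0
5. ¬□¬□p, 0
6. ¬q, 0
7. ¬p, 1
8. □p, 2
9. p, 2
Accessibility: 0R0, 0R1, 0R2, 1R1, 2R2
Complete open branch: satisfiable in S4, hence also in K, T (this S4-model is also a K-model and a T-model).
S5-tableau for the formula:
1. ¬(¬□p → □¬□p) ∧ (◇r → ¬q), 0
2. ¬(¬□p → □¬□p), 0
3. ◇r → ¬q, 0
4. ¬□p, 0
5. ¬□¬□p, 0
6. ¬◇r, 0
7. ¬r, 0
8. ¬p, 1
9. ¬r, 1
10. □p, 2
11. ¬r, 2
12. p, 0
13. p, 1
Accessibility: 0R0, 0R1, 0R2, 1R0, 1R1, 1R2, 2R0, 2R1, 2R2
Branch closes: p and ¬p both at 1.
Every branch closes (one shown): unsatisfiable in S5.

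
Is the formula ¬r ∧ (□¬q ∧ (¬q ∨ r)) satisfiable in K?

1. ¬r ∧ (□¬q ∧ (¬q ∨ r)), w0
2. ¬r, w0
3. □¬q ∧ (¬q ∨ r), w0
4. □¬q, w0
5. ¬q ∨ r, w0
6. ¬q, w0

Yes, satisfiable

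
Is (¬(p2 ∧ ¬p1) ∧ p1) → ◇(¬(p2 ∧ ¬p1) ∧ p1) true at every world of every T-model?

Yes, valid

Tableau for the negation ¬((¬(p2 ∧ ¬p1) ∧ p1) → ◇(¬(p2 ∧ ¬p1) ∧ p1)):
1. ¬((¬(p2 ∧ ¬p1) ∧ p1) → ◇(¬(p2 ∧ ¬p1) ∧ p1)), u
2. ¬(p2 ∧ ¬p1) ∧ p1, u   [¬→-rule on 1]
3. ¬◇(¬(p2 ∧ ¬p1) ∧ p1), u   [¬→-rule on 1]
4. ¬(p2 ∧ ¬p1), u   [∧-rule on 2]
5. p1, u   [∧-rule on 2]
6. ¬(¬(p2 ∧ ¬p1) ∧ p1), u   [¬◇-rule on 3 via uRu]
7. p2 ∧ ¬p1, u   [¬∧-rule on 6 (branches; this branch)]
8. p2, u   [∧-rule on 7]
9. ¬p1, u   [∧-rule on 7]
Accessibility: uRu
Branch closes: p1 and ¬p1 both at u.
Every branch of the negation's tableau closes; the branch above is one of them.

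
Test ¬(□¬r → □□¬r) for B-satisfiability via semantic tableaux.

1. ¬(□¬r → □□¬r), w0
2. □¬r, w0
3. ¬□□¬r, w0
4. ¬r, w0
5. ¬□¬r, w1
6. ¬r, w1
7. r, w2
Accessibility: w0Rw0, w0Rw1, w1Rw0, w1Rw1, w1Rw2, w2Rw1, w2Rw2

Satisfiable (open branch found)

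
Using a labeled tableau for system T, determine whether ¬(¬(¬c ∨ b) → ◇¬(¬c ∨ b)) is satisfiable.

1. ¬(¬(¬c ∨ b) → ◇¬(¬c ∨ b)), w0
2. ¬(¬c ∨ b), w0
3. ¬◇¬(¬c ∨ b), w0
4. c, w0
5. ¬b, w0
6. ¬c ∨ b, w0
7. b, w0
Accessibility: w0Rw0
Branch closes: b and ¬b both at w0.
(One branch shown.) All branches close.

No, unsatisfiable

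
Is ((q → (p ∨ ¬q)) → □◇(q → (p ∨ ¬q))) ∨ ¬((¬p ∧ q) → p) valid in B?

Yes, valid

Tableau for the negation ¬(((q → (p ∨ ¬q)) → □◇(q → (p ∨ ¬q))) ∨ ¬((¬p ∧ q) → p)):
1. ¬(((q → (p ∨ ¬q)) → □◇(q → (p ∨ ¬q))) ∨ ¬((¬p ∧ q) → p)), 0
2. ¬((q → (p ∨ ¬q)) → □◇(q → (p ∨ ¬q))), 0   [¬∨-rule on 1]
3. (¬p ∧ q) → p, 0   [¬∨-rule on 1]
4. q → (p ∨ ¬q), 0   [¬→-rule on 2]
5. ¬□◇(q → (p ∨ ¬q)), 0   [¬→-rule on 2]
6. ¬(¬p ∧ q), 0   [→-rule on 3 (branches; this branch)]
7. p ∨ ¬q, 0   [→-rule on 4 (branches; this branch)]
8. p, 0   [¬∧-rule on 6 (branches; this branch)]
9. ¬◇(q → (p ∨ ¬q)), 1   [¬□-rule on 5: fresh world 1, 0R1]
10. ¬(q → (p ∨ ¬q)), 0   [¬◇-rule on 9 via 1R0]
11. q, 0   [¬→-rule on 10]
12. ¬(p ∨ ¬q), 0   [¬→-rule on 10]
13. ¬p, 0   [¬∨-rule on 12]
Accessibility: 0R0, 0R1, 1R0, 1R1
Branch closes: p and ¬p both at 0.
Every branch of the negation's tableau closes; the branch above is one of them.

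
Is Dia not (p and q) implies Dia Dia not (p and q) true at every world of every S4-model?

Valid in S4

Tableau for the negation not (Dia not (p and q) implies Dia Dia not (p and q)):
1. not (Dia not (p and q) implies Dia Dia not (p and q)), 0
2. Dia not (p and q), 0
3. not Dia Dia not (p and q), 0
4. not Dia not (p and q), 0
5. p and q, 0
6. p, 0
7. q, 0
8. not (p and q), 1
9. not Dia not (p and q), 1
10. p and q, 1
11. p, 1
12. q, 1
13. not q, 1
Accessibility: 0R0, 0R1, 1R1
Branch closes: q and not q both at 1.
Every branch of the negation's tableau closes; the branch above is one of them.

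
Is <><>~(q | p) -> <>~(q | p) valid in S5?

Valid

Tableau for the negation ~(<><>~(q | p) -> <>~(q | p)):
1. ~(<><>~(q | p) -> <>~(q | p)), 0
2. <><>~(q | p), 0   [~->-rule on 1]
3. ~<>~(q | p), 0   [~->-rule on 1]
4. q | p, 0   [~<>-rule on 3 via 0R0]
5. p, 0   [|-rule on 4 (branches; this branch)]
6. <>~(q | p), 1   [<>-rule on 2: fresh world 1, 0R1]
7. q | p, 1   [~<>-rule on 3 via 0R1]
8. p, 1   [|-rule on 7 (branches; this branch)]
9. ~(q | p), 2   [<>-rule on 6: fresh world 2, 1R2]
10. ~q, 2   [~|-rule on 9]
11. ~p, 2   [~|-rule on 9]
12. q | p, 2   [~<>-rule on 3 via 0R2]
13. p, 2   [|-rule on 12 (branches; this branch)]
Accessibility: 0R0, 0R1, 0R2, 1R0, 1R1, 1R2, 2R0, 2R1, 2R2
Branch closes: p and ~p both at 2.
All branches of the negation close; one closing branch shown above.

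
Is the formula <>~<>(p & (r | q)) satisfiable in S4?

Satisfiable (open branch found)

1. <>~<>(p & (r | q)), 0
2. ~<>(p & (r | q)), 1   [<>-rule on 1: fresh world 1, 0R1]
3. ~(p & (r | q)), 1   [~<>-rule on 2 via 1R1]
4. ~(r | q), 1   [~&-rule on 3 (branches; this branch)]
5. ~r, 1   [~|-rule on 4]
6. ~q, 1   [~|-rule on 4]
Accessibility: 0R0, 0R1, 1R1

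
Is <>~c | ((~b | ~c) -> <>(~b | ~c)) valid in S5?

Tableau for the negation ~(<>~c | ((~b | ~c) -> <>(~b | ~c))):
1. ~(<>~c | ((~b | ~c) -> <>(~b | ~c))), w0
2. ~<>~c, w0
3. ~((~b | ~c) -> <>(~b | ~c)), w0
4. ~b | ~c, w0
5. ~<>(~b | ~c), w0
6. c, w0
7. ~(~b | ~c), w0
8. b, w0
9. ~c, w0
Accessibility: w0Rw0
Branch closes: c and ~c both at w0.
All branches of the negation close; one closing branch shown above.

Yes, valid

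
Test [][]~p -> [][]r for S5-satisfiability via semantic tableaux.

Satisfiable (open branch found)

1. [][]~p -> [][]r, w0
2. [][]r, w0   [->-rule on 1 (branches; this branch)]
3. []r, w0   [[]-rule on 2 via w0Rw0]
4. r, w0   [[]-rule on 3 via w0Rw0]
Accessibility: w0Rw0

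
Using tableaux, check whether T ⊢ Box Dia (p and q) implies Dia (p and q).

Tableau for the negation not (Box Dia (p and q) implies Dia (p and q)):
1. not (Box Dia (p and q) implies Dia (p and q)), u
2. Box Dia (p and q), u
3. not Dia (p and q), u
4. Dia (p and q), u
5. not (p and q), u
6. not q, u
7. p and q, v
8. p, v
9. q, v
10. Dia (p and q), v
11. not (p and q), v
12. not q, v
Accessibility: uRu, uRv, vRv
Branch closes: q and not q both at v.
All branches of the negation close; one closing branch shown above.

Valid in T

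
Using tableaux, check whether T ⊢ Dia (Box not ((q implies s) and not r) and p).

No, not valid

Tableau for the negation not Dia (Box not ((q implies s) and not r) and p):
1. not Dia (Box not ((q implies s) and not r) and p), u
2. not (Box not ((q implies s) and not r) and p), u
3. not p, u
Accessibility: uRu
The negation has an open branch (countermodel exists).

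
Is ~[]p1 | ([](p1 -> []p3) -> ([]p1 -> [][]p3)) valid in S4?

Valid in S4

Tableau for the negation ~(~[]p1 | ([](p1 -> []p3) -> ([]p1 -> [][]p3))):
1. ~(~[]p1 | ([](p1 -> []p3) -> ([]p1 -> [][]p3))), 0
2. []p1, 0
3. ~([](p1 -> []p3) -> ([]p1 -> [][]p3)), 0
4. [](p1 -> []p3), 0
5. ~([]p1 -> [][]p3), 0
6. ~[][]p3, 0
7. p1, 0
8. p1 -> []p3, 0
9. []p3, 0
10. p3, 0
11. ~[]p3, 1
12. p1, 1
13. p1 -> []p3, 1
14. p3, 1
15. []p3, 1
16. ~p3, 2
17. p1, 2
18. p1 -> []p3, 2
19. p3, 2
Accessibility: 0R0, 0R1, 0R2, 1R1, 1R2, 2R2
Branch closes: p3 and ~p3 both at 2.
Every branch of the negation's tableau closes; the branch above is one of them.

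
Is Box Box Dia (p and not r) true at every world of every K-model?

No, not valid

Tableau for the negation not Box Box Dia (p and not r):
1. not Box Box Dia (p and not r), w0
2. not Box Dia (p and not r), w1
3. not Dia (p and not r), w2
Accessibility: w0Rw1, w1Rw2
The negation has an open branch (countermodel exists).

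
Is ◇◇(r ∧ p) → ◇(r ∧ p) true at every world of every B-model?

Tableau for the negation ¬(◇◇(r ∧ p) → ◇(r ∧ p)):
1. ¬(◇◇(r ∧ p) → ◇(r ∧ p)), w0
2. ◇◇(r ∧ p), w0
3. ¬◇(r ∧ p), w0
4. ¬(r ∧ p), w0
5. ¬p, w0
6. ◇(r ∧ p), w1
7. ¬(r ∧ p), w1
8. ¬p, w1
9. r ∧ p, w2
10. r, w2
11. p, w2
Accessibility: w0Rw0, w0Rw1, w1Rw0, w1Rw1, w1Rw2, w2Rw1, w2Rw2
The negation has an open branch (countermodel exists).

No, not valid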